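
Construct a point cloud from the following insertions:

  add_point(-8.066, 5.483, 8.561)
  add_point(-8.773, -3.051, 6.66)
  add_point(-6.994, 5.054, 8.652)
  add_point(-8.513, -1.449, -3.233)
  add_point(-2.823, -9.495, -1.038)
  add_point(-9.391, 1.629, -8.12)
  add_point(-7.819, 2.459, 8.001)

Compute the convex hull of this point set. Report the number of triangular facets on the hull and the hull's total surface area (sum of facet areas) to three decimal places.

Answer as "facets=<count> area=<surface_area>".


facets=10 area=322.991

Extreme-point indices: [0, 1, 2, 3, 4, 5, 6] — 7 of 7 on the boundary.

Area of each hull facet:
  f1: (p2, p4, p5) → 117.8431
  f2: (p0, p2, p5) → 9.9236
  f3: (p1, p0, p5) → 67.8096
  f4: (p1, p2, p4) → 40.8386
  f5: (p3, p4, p5) → 21.4442
  f6: (p3, p1, p5) → 12.4071
  f7: (p3, p1, p4) → 47.8212
  f8: (p6, p0, p2) → 1.6191
  f9: (p6, p1, p2) → 1.0645
  f10: (p6, p1, p0) → 2.2202
Σ area = 322.991

Euler characteristic 7−15+10 = 2 ✓


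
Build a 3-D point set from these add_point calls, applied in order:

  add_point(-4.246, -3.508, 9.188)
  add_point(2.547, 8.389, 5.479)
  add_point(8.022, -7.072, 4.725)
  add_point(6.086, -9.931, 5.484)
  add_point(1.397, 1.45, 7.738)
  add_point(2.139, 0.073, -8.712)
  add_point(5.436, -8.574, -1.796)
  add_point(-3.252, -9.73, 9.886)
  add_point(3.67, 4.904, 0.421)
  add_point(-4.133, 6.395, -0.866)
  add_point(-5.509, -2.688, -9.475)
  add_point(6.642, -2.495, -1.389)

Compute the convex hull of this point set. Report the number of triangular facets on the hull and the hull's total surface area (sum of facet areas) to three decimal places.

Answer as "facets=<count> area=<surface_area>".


facets=20 area=828.904

Hull vertices (12/12): indices [0, 1, 2, 3, 4, 5, 6, 7, 8, 9, 10, 11].

Facet areas (half cross-product norm):
  f1: (p3, p7, p2) → 14.9832
  f2: (p9, p5, p10) → 46.8875
  f3: (p9, p5, p1) → 54.9932
  f4: (p4, p1, p2) → 34.8403
  f5: (p4, p7, p2) → 62.5053
  f6: (p11, p1, p2) → 51.9739
  f7: (p0, p9, p1) → 62.8951
  f8: (p0, p4, p1) → 17.6303
  f9: (p0, p4, p7) → 20.3899
  f10: (p0, p7, p10) → 58.5520
  f11: (p0, p9, p10) → 88.8213
  f12: (p8, p5, p1) → 11.1182
  f13: (p8, p11, p1) → 16.8924
  f14: (p8, p11, p5) → 35.4108
  f15: (p6, p11, p5) → 27.6284
  f16: (p6, p5, p10) → 47.0595
  f17: (p6, p3, p2) → 12.4930
  f18: (p6, p11, p2) → 20.9952
  f19: (p6, p7, p10) → 106.6706
  f20: (p6, p3, p7) → 36.1634
Σ area = 828.904

Euler: V−E+F = 12−30+20 = 2.


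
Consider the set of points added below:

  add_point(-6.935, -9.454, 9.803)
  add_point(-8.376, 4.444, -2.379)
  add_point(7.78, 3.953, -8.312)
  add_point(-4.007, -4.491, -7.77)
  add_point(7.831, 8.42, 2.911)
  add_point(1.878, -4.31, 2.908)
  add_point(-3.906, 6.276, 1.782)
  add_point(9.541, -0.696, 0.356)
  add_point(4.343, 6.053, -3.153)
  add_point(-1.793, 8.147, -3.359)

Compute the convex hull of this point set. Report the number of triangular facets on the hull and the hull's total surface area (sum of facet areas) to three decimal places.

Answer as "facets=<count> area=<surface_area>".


facets=12 area=849.283

Points on the hull: [0, 1, 2, 3, 4, 6, 7, 9] (8 of 10).

Triangle areas on the boundary:
  f1: (p4, p0, p7) → 99.6567
  f2: (p3, p0, p1) → 99.7254
  f3: (p3, p0, p7) → 144.2049
  f4: (p6, p0, p1) → 56.9343
  f5: (p6, p4, p0) → 103.0415
  f6: (p2, p4, p7) → 46.6396
  f7: (p2, p3, p7) → 71.5591
  f8: (p9, p2, p4) → 59.3009
  f9: (p9, p6, p1) → 18.2046
  f10: (p9, p6, p4) → 33.2069
  f11: (p9, p3, p1) → 43.0793
  f12: (p9, p2, p3) → 73.7292
Σ area = 849.283

Euler characteristic 8−18+12 = 2 ✓


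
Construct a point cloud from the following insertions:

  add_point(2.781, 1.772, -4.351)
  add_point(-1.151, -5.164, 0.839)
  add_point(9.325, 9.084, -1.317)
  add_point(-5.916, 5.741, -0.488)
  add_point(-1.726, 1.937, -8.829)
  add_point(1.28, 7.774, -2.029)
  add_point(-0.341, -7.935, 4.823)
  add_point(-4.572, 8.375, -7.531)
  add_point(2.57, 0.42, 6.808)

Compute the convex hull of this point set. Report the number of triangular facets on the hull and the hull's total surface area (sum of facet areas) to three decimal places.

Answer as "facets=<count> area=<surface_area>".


Points on the hull: [0, 1, 2, 3, 4, 5, 6, 7, 8] (9 of 9).

Area of each hull facet:
  f1: (p7, p4, p3) → 27.2644
  f2: (p7, p4, p2) → 52.8527
  f3: (p8, p2, p3) → 81.1805
  f4: (p8, p6, p3) → 56.1197
  f5: (p8, p6, p2) → 48.9566
  f6: (p1, p6, p3) → 21.9166
  f7: (p1, p4, p3) → 54.8399
  f8: (p1, p4, p6) → 3.5440
  f9: (p0, p6, p2) → 62.8600
  f10: (p0, p4, p2) → 25.0390
  f11: (p0, p4, p6) → 41.1723
  f12: (p5, p2, p3) → 9.5787
  f13: (p5, p7, p3) → 26.1313
  f14: (p5, p7, p2) → 21.3445
Σ area = 532.800

Euler characteristic 9−21+14 = 2 ✓

facets=14 area=532.800


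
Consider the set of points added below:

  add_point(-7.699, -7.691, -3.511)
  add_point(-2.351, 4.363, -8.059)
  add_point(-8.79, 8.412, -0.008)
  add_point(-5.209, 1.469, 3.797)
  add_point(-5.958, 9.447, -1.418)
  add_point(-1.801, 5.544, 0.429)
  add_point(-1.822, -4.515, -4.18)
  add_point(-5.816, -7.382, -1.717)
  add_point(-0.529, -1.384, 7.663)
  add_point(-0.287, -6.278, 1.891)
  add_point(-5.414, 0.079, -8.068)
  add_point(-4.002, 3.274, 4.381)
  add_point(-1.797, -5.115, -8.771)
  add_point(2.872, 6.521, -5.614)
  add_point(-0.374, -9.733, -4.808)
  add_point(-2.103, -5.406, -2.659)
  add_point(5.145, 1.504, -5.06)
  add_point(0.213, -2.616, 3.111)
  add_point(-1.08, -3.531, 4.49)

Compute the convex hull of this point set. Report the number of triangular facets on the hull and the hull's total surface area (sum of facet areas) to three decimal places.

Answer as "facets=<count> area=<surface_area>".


facets=26 area=667.722

Hull vertices (15/19): indices [0, 1, 2, 3, 4, 5, 7, 8, 9, 10, 11, 12, 13, 14, 16].

Per-facet area ½‖(b−a)×(c−a)‖:
  f1: (p13, p8, p16) → 39.1405
  f2: (p13, p5, p8) → 31.8691
  f3: (p12, p14, p16) → 31.9975
  f4: (p12, p13, p16) → 27.4089
  f5: (p3, p11, p2) → 9.2993
  f6: (p3, p11, p8) → 7.4138
  f7: (p9, p7, p14) → 20.8307
  f8: (p9, p7, p8) → 22.0739
  f9: (p9, p14, p16) → 43.2846
  f10: (p9, p8, p16) → 44.5019
  f11: (p4, p13, p5) → 22.9723
  f12: (p4, p11, p2) → 13.7450
  f13: (p4, p5, p8) → 19.8430
  f14: (p4, p11, p8) → 9.8210
  f15: (p1, p12, p10) → 15.8099
  f16: (p1, p12, p13) → 27.6781
  f17: (p1, p4, p13) → 27.7280
  f18: (p1, p10, p2) → 29.1419
  f19: (p1, p4, p2) → 13.3622
  f20: (p0, p12, p10) → 25.8250
  f21: (p0, p10, p2) → 55.1794
  f22: (p0, p7, p14) → 8.5264
  f23: (p0, p12, p14) → 22.9546
  f24: (p0, p3, p2) → 50.2841
  f25: (p0, p7, p8) → 7.4500
  f26: (p0, p3, p8) → 39.5811
Σ area = 667.722

Euler characteristic 15−39+26 = 2 ✓


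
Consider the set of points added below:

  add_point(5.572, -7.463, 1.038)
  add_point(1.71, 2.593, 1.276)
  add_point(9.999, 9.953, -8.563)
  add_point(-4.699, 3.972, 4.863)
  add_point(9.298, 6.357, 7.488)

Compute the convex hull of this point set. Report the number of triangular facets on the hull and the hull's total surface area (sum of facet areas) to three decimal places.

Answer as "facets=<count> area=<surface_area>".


facets=4 area=496.541

Points on the hull: [0, 2, 3, 4] (4 of 5).

Area of each hull facet:
  f1: (p0, p2, p3) → 150.3837
  f2: (p4, p2, p3) → 118.2690
  f3: (p4, p0, p3) → 101.2130
  f4: (p4, p0, p2) → 126.6749
Σ area = 496.541

Euler characteristic 4−6+4 = 2 ✓


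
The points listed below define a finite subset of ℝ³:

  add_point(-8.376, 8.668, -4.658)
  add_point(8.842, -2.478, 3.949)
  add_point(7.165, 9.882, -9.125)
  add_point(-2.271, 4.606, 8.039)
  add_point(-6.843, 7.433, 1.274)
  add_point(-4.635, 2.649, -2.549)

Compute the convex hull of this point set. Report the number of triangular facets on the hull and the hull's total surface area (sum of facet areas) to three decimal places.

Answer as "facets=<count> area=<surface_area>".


Hull vertices (6/6): indices [0, 1, 2, 3, 4, 5].

Triangle areas on the boundary:
  f1: (p3, p2, p1) → 121.8517
  f2: (p5, p2, p0) → 56.2605
  f3: (p5, p2, p1) → 114.5185
  f4: (p5, p3, p1) → 74.4727
  f5: (p4, p5, p0) → 19.2111
  f6: (p4, p5, p3) → 28.1019
  f7: (p4, p2, p0) → 50.6322
  f8: (p4, p3, p2) → 75.8233
Σ area = 540.872

Euler: V−E+F = 6−12+8 = 2.

facets=8 area=540.872


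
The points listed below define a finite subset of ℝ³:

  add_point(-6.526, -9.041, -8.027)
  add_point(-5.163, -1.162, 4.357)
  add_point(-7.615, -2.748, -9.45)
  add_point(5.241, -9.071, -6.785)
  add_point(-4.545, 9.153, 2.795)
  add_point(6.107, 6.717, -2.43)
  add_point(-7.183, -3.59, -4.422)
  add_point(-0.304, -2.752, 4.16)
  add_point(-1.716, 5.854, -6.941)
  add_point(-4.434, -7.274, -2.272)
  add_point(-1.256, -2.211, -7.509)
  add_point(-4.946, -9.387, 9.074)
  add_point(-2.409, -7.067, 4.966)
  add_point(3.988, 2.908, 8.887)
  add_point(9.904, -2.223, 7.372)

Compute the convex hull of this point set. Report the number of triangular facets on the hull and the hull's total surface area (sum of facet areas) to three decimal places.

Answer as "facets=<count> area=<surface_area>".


10 of the 15 inputs are extreme points: [0, 2, 3, 4, 5, 6, 8, 11, 13, 14].

Triangle areas on the boundary:
  f1: (p6, p4, p2) → 35.6492
  f2: (p6, p11, p4) → 109.5610
  f3: (p6, p0, p2) → 15.4406
  f4: (p6, p0, p11) → 48.1679
  f5: (p13, p11, p14) → 60.4126
  f6: (p13, p11, p4) → 92.7382
  f7: (p13, p5, p14) → 48.0995
  f8: (p13, p5, p4) → 63.8951
  f9: (p8, p4, p2) → 54.2639
  f10: (p8, p5, p4) → 46.7651
  f11: (p3, p5, p14) → 102.6663
  f12: (p3, p11, p14) → 127.5211
  f13: (p3, p0, p11) → 99.6529
  f14: (p3, p0, p2) → 37.9995
  f15: (p3, p8, p2) → 76.8902
  f16: (p3, p8, p5) → 71.6438
Σ area = 1091.367

Check V−E+F: 10 − 24 + 16 = 2.

facets=16 area=1091.367


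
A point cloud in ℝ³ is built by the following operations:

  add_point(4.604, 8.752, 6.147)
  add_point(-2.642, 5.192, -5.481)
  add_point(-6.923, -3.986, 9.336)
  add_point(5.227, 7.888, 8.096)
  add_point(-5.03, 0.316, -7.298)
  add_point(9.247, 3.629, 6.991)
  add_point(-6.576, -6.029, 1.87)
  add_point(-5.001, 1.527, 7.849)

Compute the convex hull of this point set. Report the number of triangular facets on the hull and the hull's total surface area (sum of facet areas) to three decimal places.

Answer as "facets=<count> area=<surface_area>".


8 of the 8 inputs are extreme points: [0, 1, 2, 3, 4, 5, 6, 7].

Triangle areas on the boundary:
  f1: (p6, p5, p2) → 69.7347
  f2: (p6, p4, p2) → 33.4220
  f3: (p6, p4, p5) → 106.4871
  f4: (p3, p5, p2) → 50.7598
  f5: (p3, p0, p5) → 6.3045
  f6: (p7, p4, p2) → 45.0885
  f7: (p7, p3, p2) → 24.0482
  f8: (p7, p3, p0) → 13.3617
  f9: (p1, p7, p0) → 77.1743
  f10: (p1, p7, p4) → 40.1458
  f11: (p1, p0, p5) → 47.6598
  f12: (p1, p4, p5) → 44.5140
Σ area = 558.700

Euler: V−E+F = 8−18+12 = 2.

facets=12 area=558.700


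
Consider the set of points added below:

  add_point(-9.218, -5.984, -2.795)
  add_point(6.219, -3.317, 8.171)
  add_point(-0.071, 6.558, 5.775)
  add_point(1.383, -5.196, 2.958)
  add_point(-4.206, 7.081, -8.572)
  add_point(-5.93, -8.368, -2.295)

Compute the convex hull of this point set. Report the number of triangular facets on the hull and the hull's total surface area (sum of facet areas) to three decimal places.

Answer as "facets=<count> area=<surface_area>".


Hull vertices (6/6): indices [0, 1, 2, 3, 4, 5].

Area of each hull facet:
  f1: (p5, p1, p0) → 30.1442
  f2: (p5, p4, p0) → 29.7044
  f3: (p2, p1, p0) → 103.4513
  f4: (p2, p4, p0) → 107.6997
  f5: (p2, p4, p1) → 83.0392
  f6: (p3, p4, p1) → 56.8541
  f7: (p3, p5, p1) → 7.2242
  f8: (p3, p5, p4) → 78.7289
Σ area = 496.846

Check V−E+F: 6 − 12 + 8 = 2.

facets=8 area=496.846


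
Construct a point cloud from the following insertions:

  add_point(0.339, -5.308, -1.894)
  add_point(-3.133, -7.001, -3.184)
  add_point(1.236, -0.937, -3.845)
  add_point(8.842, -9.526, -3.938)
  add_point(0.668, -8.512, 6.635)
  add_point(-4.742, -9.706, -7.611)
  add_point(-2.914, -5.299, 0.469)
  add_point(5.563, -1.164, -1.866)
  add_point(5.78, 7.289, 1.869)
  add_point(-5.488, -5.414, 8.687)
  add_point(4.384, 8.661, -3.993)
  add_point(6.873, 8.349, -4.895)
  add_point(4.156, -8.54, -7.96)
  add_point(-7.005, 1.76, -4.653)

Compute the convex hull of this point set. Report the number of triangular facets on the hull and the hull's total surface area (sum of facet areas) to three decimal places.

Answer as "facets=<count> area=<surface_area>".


9 of the 14 inputs are extreme points: [3, 4, 5, 8, 9, 10, 11, 12, 13].

Facet areas (half cross-product norm):
  f1: (p8, p10, p13) → 40.8768
  f2: (p8, p9, p13) → 112.2093
  f3: (p11, p12, p3) → 54.1763
  f4: (p11, p8, p3) → 61.3353
  f5: (p11, p8, p10) → 8.2081
  f6: (p11, p10, p13) → 12.3282
  f7: (p5, p12, p3) → 20.1375
  f8: (p5, p9, p13) → 88.7995
  f9: (p5, p11, p13) → 90.0345
  f10: (p5, p11, p12) → 75.0458
  f11: (p4, p8, p3) → 109.3432
  f12: (p4, p8, p9) → 61.9990
  f13: (p4, p5, p3) → 87.1621
  f14: (p4, p5, p9) → 54.9551
Σ area = 876.611

Euler: V−E+F = 9−21+14 = 2.

facets=14 area=876.611


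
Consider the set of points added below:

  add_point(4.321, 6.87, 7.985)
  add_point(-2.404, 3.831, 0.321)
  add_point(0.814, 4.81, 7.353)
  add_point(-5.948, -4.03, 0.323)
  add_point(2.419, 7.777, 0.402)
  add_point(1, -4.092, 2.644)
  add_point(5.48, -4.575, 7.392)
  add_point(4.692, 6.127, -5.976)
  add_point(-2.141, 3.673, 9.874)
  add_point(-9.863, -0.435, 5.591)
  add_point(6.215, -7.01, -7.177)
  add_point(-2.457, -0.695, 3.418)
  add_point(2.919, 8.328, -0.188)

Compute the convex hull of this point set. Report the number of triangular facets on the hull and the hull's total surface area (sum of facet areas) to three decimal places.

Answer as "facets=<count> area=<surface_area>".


facets=14 area=714.446

Hull vertices (9/13): indices [0, 1, 3, 6, 7, 8, 9, 10, 12].

Facet areas (half cross-product norm):
  f1: (p8, p12, p9) → 58.8613
  f2: (p6, p8, p9) → 55.5430
  f3: (p0, p8, p12) → 30.8860
  f4: (p0, p6, p8) → 40.5808
  f5: (p0, p7, p12) → 17.3902
  f6: (p0, p6, p10) → 83.1044
  f7: (p0, p7, p10) → 91.8674
  f8: (p3, p7, p9) → 56.7251
  f9: (p3, p7, p10) → 91.0040
  f10: (p3, p6, p9) → 50.0989
  f11: (p3, p6, p10) → 87.8385
  f12: (p1, p12, p9) → 17.0966
  f13: (p1, p7, p9) → 10.9819
  f14: (p1, p7, p12) → 22.4675
Σ area = 714.446

Euler characteristic 9−21+14 = 2 ✓


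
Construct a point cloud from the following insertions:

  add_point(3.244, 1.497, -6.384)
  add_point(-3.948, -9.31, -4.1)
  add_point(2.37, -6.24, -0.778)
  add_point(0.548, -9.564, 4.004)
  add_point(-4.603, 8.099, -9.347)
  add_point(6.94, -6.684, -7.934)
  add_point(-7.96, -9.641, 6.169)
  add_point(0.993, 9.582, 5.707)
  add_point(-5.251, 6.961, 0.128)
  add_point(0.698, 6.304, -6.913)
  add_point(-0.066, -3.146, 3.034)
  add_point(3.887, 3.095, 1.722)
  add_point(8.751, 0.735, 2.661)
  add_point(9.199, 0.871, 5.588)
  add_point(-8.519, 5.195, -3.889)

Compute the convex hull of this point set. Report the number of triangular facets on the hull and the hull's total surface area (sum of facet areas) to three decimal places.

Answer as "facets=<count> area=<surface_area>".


11 of the 15 inputs are extreme points: [1, 3, 4, 5, 6, 7, 8, 9, 12, 13, 14].

Area of each hull facet:
  f1: (p7, p6, p13) → 117.9169
  f2: (p8, p6, p14) → 48.3983
  f3: (p8, p7, p6) → 77.2632
  f4: (p1, p6, p14) → 83.5119
  f5: (p3, p6, p13) → 48.2633
  f6: (p3, p5, p13) → 88.4330
  f7: (p3, p1, p6) → 39.3613
  f8: (p3, p1, p5) → 54.1976
  f9: (p4, p8, p14) → 19.9202
  f10: (p4, p8, p7) → 35.1517
  f11: (p4, p1, p14) → 54.4461
  f12: (p4, p1, p5) → 103.6177
  f13: (p9, p4, p7) → 37.5460
  f14: (p9, p4, p5) → 34.8788
  f15: (p12, p5, p13) → 10.2571
  f16: (p12, p9, p5) → 81.2506
  f17: (p12, p7, p13) → 17.7055
  f18: (p12, p9, p7) → 72.2569
Σ area = 1024.376

Check V−E+F: 11 − 27 + 18 = 2.

facets=18 area=1024.376


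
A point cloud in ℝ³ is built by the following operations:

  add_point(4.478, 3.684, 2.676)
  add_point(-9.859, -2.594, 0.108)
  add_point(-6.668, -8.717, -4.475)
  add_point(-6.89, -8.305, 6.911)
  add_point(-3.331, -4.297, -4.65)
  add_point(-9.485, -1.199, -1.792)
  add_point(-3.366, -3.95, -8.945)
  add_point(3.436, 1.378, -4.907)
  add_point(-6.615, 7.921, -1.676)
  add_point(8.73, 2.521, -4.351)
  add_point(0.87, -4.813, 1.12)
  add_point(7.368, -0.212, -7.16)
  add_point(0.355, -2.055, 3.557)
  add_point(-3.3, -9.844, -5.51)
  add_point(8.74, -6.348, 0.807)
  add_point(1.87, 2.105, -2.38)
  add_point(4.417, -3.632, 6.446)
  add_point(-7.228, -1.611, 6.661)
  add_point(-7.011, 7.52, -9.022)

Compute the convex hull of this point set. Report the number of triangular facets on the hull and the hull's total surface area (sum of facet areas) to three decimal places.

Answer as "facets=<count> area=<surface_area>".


Points on the hull: [0, 1, 2, 3, 5, 6, 8, 9, 11, 13, 14, 16, 17, 18] (14 of 19).

Per-facet area ½‖(b−a)×(c−a)‖:
  f1: (p18, p8, p1) → 40.8895
  f2: (p17, p8, p1) → 39.5765
  f3: (p9, p18, p8) → 60.2186
  f4: (p5, p18, p1) → 3.3918
  f5: (p3, p17, p1) → 23.8235
  f6: (p3, p13, p14) → 89.1121
  f7: (p0, p17, p8) → 72.1598
  f8: (p0, p9, p8) → 51.3401
  f9: (p0, p9, p14) → 40.5374
  f10: (p11, p9, p18) → 34.0388
  f11: (p11, p13, p14) → 67.5288
  f12: (p11, p9, p14) → 20.7202
  f13: (p2, p3, p1) → 38.2356
  f14: (p2, p3, p13) → 20.0512
  f15: (p2, p5, p1) → 9.8657
  f16: (p2, p5, p18) → 44.9893
  f17: (p16, p3, p14) → 42.3307
  f18: (p16, p0, p14) → 31.2928
  f19: (p16, p3, p17) → 38.6753
  f20: (p16, p0, p17) → 48.1920
  f21: (p6, p11, p18) → 69.2139
  f22: (p6, p11, p13) → 38.5047
  f23: (p6, p2, p18) → 38.4628
  f24: (p6, p2, p13) → 12.5097
Σ area = 975.661

Euler characteristic 14−36+24 = 2 ✓

facets=24 area=975.661


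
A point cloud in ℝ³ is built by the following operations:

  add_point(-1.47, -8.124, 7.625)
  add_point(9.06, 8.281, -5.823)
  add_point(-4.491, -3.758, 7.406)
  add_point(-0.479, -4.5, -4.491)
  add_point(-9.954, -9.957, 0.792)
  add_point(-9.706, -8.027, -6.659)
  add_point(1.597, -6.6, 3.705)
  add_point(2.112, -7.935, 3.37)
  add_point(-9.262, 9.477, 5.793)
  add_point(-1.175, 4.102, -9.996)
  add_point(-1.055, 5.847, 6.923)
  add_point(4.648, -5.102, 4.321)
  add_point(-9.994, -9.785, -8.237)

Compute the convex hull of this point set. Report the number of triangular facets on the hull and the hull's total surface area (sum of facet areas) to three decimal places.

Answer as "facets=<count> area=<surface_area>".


facets=18 area=1093.706

Extreme-point indices: [0, 1, 2, 3, 4, 7, 8, 9, 10, 11, 12] — 11 of 13 on the boundary.

Per-facet area ½‖(b−a)×(c−a)‖:
  f1: (p9, p1, p12) → 67.7338
  f2: (p9, p8, p12) → 152.8454
  f3: (p9, p8, p1) → 109.4811
  f4: (p4, p8, p12) → 88.2179
  f5: (p4, p7, p12) → 55.2283
  f6: (p4, p7, p0) → 30.7271
  f7: (p10, p8, p1) → 68.1402
  f8: (p3, p1, p12) → 51.0594
  f9: (p3, p7, p12) → 48.3439
  f10: (p3, p7, p1) → 70.1586
  f11: (p2, p4, p8) → 71.4310
  f12: (p2, p4, p0) → 27.7485
  f13: (p2, p10, p8) → 46.0441
  f14: (p2, p10, p0) → 22.0369
  f15: (p11, p7, p0) → 10.5441
  f16: (p11, p10, p0) → 47.5422
  f17: (p11, p7, p1) → 27.7232
  f18: (p11, p10, p1) → 98.6999
Σ area = 1093.706

Euler characteristic 11−27+18 = 2 ✓


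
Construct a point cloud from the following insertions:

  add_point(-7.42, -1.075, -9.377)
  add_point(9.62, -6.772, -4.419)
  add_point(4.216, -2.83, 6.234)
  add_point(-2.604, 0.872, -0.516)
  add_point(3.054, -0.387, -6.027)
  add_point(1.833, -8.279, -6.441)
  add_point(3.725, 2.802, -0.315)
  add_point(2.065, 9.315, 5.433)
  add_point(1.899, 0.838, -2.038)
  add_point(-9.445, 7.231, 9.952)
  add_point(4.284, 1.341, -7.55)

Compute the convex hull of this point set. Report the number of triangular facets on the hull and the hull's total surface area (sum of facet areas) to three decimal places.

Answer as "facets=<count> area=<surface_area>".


facets=10 area=831.604

7 of the 11 inputs are extreme points: [0, 1, 2, 5, 7, 9, 10].

Area of each hull facet:
  f1: (p0, p7, p9) → 124.0240
  f2: (p2, p7, p9) → 77.4673
  f3: (p2, p7, p1) → 73.4421
  f4: (p10, p7, p1) → 76.4694
  f5: (p10, p0, p7) → 92.6821
  f6: (p5, p2, p1) → 50.9600
  f7: (p5, p10, p1) → 37.7585
  f8: (p5, p10, p0) → 54.9857
  f9: (p5, p0, p9) → 127.2818
  f10: (p5, p2, p9) → 116.5329
Σ area = 831.604

Euler characteristic 7−15+10 = 2 ✓


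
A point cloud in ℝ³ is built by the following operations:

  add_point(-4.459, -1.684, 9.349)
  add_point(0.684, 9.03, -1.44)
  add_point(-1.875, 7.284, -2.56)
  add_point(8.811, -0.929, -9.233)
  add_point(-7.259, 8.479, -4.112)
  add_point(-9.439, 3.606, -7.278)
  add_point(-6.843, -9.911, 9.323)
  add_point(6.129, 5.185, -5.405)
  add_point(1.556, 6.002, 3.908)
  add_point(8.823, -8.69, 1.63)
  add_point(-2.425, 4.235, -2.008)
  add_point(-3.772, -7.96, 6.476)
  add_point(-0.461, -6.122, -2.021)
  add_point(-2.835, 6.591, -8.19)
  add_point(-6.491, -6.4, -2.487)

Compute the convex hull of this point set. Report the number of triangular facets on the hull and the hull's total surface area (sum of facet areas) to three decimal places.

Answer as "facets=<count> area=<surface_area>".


11 of the 15 inputs are extreme points: [0, 1, 3, 4, 5, 6, 7, 8, 9, 13, 14].

Area of each hull facet:
  f1: (p0, p6, p9) → 71.1169
  f2: (p13, p3, p5) → 42.5471
  f3: (p7, p3, p9) → 51.2880
  f4: (p7, p13, p1) → 29.8124
  f5: (p7, p13, p3) → 34.8304
  f6: (p14, p6, p9) → 95.3583
  f7: (p14, p3, p9) → 102.2585
  f8: (p14, p6, p5) → 54.3061
  f9: (p14, p3, p5) → 98.7840
  f10: (p4, p6, p5) → 66.8129
  f11: (p4, p0, p6) → 62.4136
  f12: (p4, p13, p5) → 18.5504
  f13: (p4, p13, p1) → 23.8040
  f14: (p8, p0, p9) → 87.9843
  f15: (p8, p7, p9) → 79.4448
  f16: (p8, p7, p1) → 23.9507
  f17: (p8, p4, p1) → 24.1640
  f18: (p8, p4, p0) → 67.8344
Σ area = 1035.261

Check V−E+F: 11 − 27 + 18 = 2.

facets=18 area=1035.261


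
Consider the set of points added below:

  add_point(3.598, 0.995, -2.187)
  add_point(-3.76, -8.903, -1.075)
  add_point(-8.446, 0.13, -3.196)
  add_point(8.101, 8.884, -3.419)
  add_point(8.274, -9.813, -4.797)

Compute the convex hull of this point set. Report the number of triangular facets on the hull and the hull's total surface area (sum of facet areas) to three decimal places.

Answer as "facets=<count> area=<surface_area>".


facets=6 area=431.880

Extreme-point indices: [0, 1, 2, 3, 4] — 5 of 5 on the boundary.

Triangle areas on the boundary:
  f1: (p3, p4, p2) → 156.0741
  f2: (p1, p4, p2) → 59.1975
  f3: (p0, p3, p2) → 46.7974
  f4: (p0, p1, p2) → 57.6360
  f5: (p0, p3, p4) → 46.1128
  f6: (p0, p1, p4) → 66.0618
Σ area = 431.880

Check V−E+F: 5 − 9 + 6 = 2.


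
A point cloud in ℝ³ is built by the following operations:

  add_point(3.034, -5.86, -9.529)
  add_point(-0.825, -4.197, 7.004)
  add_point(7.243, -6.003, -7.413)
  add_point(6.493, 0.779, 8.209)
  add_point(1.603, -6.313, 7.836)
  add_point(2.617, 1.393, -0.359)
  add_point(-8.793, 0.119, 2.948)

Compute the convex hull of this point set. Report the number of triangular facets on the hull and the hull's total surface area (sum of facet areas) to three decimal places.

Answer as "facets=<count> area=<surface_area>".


Hull vertices (7/7): indices [0, 1, 2, 3, 4, 5, 6].

Facet areas (half cross-product norm):
  f1: (p4, p3, p2) → 69.0652
  f2: (p5, p3, p6) → 55.7882
  f3: (p5, p3, p2) → 49.3361
  f4: (p1, p3, p6) → 39.1207
  f5: (p1, p4, p6) → 4.3587
  f6: (p1, p4, p3) → 14.2713
  f7: (p0, p5, p6) → 68.6837
  f8: (p0, p5, p2) → 26.2888
  f9: (p0, p4, p6) → 108.7924
  f10: (p0, p4, p2) → 38.0809
Σ area = 473.786

Euler characteristic 7−15+10 = 2 ✓

facets=10 area=473.786


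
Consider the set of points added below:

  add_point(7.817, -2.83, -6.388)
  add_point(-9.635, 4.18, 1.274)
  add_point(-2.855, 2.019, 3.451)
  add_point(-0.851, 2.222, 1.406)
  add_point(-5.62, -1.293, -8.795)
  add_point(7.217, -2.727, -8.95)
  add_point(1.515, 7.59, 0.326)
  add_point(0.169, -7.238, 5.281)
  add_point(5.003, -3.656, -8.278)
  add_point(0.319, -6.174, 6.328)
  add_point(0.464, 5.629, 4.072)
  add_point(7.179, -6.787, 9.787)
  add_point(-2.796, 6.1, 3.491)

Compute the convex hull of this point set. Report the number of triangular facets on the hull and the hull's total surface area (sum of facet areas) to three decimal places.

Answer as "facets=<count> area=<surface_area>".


Points on the hull: [0, 1, 4, 5, 6, 7, 8, 9, 10, 11, 12] (11 of 13).

Triangle areas on the boundary:
  f1: (p11, p6, p0) → 110.2289
  f2: (p4, p6, p1) → 68.7545
  f3: (p12, p6, p1) → 16.3192
  f4: (p12, p11, p1) → 58.3140
  f5: (p5, p6, p0) → 17.2371
  f6: (p5, p4, p6) → 85.9470
  f7: (p5, p11, p0) → 7.1818
  f8: (p10, p11, p6) → 26.9475
  f9: (p10, p12, p6) → 7.2844
  f10: (p10, p12, p11) → 20.1847
  f11: (p7, p4, p1) → 89.4179
  f12: (p8, p5, p4) → 8.6294
  f13: (p8, p7, p4) → 78.7908
  f14: (p8, p5, p11) → 22.4410
  f15: (p8, p7, p11) → 60.5609
  f16: (p9, p11, p1) → 36.3521
  f17: (p9, p7, p1) → 11.2238
  f18: (p9, p7, p11) → 5.4247
Σ area = 731.240

Check V−E+F: 11 − 27 + 18 = 2.

facets=18 area=731.240


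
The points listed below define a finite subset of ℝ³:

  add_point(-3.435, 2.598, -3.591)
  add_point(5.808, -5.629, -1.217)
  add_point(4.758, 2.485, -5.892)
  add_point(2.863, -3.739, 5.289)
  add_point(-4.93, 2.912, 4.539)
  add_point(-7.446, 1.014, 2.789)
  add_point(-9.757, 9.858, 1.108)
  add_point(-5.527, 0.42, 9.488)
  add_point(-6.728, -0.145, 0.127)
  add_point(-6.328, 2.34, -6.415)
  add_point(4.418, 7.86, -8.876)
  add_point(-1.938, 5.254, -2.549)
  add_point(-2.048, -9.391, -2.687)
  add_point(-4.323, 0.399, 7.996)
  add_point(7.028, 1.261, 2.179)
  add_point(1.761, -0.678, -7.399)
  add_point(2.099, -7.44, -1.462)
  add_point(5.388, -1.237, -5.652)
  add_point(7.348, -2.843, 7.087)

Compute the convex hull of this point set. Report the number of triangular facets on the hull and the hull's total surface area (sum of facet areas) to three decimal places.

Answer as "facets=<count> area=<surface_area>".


Extreme-point indices: [1, 5, 6, 7, 8, 9, 10, 12, 14, 15, 16, 17, 18] — 13 of 19 on the boundary.

Triangle areas on the boundary:
  f1: (p7, p18, p6) → 83.7224
  f2: (p7, p12, p18) → 94.2085
  f3: (p14, p18, p6) → 55.9749
  f4: (p14, p10, p6) → 110.6152
  f5: (p9, p10, p6) → 68.5366
  f6: (p5, p7, p6) → 30.7664
  f7: (p5, p7, p12) → 44.1065
  f8: (p1, p14, p18) → 24.2714
  f9: (p15, p9, p12) → 45.8819
  f10: (p15, p9, p10) → 39.3516
  f11: (p8, p9, p12) → 37.6106
  f12: (p8, p5, p12) → 11.8986
  f13: (p8, p9, p6) → 35.7684
  f14: (p8, p5, p6) → 13.3924
  f15: (p17, p14, p10) → 40.5997
  f16: (p17, p1, p14) → 23.1933
  f17: (p17, p15, p10) → 18.3826
  f18: (p17, p1, p12) → 27.4263
  f19: (p17, p15, p12) → 21.5642
  f20: (p16, p12, p18) → 16.1417
  f21: (p16, p1, p18) → 17.2375
  f22: (p16, p1, p12) → 1.9715
Σ area = 862.622

Check V−E+F: 13 − 33 + 22 = 2.

facets=22 area=862.622


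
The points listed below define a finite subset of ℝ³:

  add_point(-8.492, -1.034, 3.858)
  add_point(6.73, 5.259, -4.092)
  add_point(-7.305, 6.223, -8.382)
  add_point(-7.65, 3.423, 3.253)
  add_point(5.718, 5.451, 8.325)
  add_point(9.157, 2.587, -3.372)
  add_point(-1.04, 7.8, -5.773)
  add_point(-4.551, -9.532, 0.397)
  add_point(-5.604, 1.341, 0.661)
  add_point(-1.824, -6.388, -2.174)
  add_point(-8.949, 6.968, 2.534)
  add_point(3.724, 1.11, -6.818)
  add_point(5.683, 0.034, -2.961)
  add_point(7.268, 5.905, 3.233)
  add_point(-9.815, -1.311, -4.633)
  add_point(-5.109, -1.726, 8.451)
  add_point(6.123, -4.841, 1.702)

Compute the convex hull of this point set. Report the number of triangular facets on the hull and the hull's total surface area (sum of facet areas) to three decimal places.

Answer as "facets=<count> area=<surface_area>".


Points on the hull: [0, 1, 2, 4, 5, 6, 7, 9, 10, 11, 13, 14, 15, 16] (14 of 17).

Area of each hull facet:
  f1: (p16, p15, p7) → 62.5764
  f2: (p16, p11, p5) → 30.9344
  f3: (p0, p10, p14) → 34.5897
  f4: (p0, p10, p15) → 22.3928
  f5: (p0, p7, p14) → 40.8303
  f6: (p0, p15, p7) → 28.6438
  f7: (p4, p10, p15) → 71.9136
  f8: (p4, p16, p5) → 54.2744
  f9: (p4, p16, p15) → 71.7499
  f10: (p6, p4, p10) → 84.7782
  f11: (p9, p16, p7) → 20.3323
  f12: (p9, p16, p11) → 42.7987
  f13: (p9, p7, p14) → 23.9242
  f14: (p9, p11, p14) → 50.8945
  f15: (p13, p4, p5) → 10.3942
  f16: (p13, p6, p4) → 28.4672
  f17: (p2, p11, p14) → 53.1649
  f18: (p2, p6, p11) → 27.6262
  f19: (p2, p10, p14) → 44.3987
  f20: (p2, p6, p10) → 37.3095
  f21: (p1, p13, p5) → 13.3507
  f22: (p1, p13, p6) → 29.8582
  f23: (p1, p11, p5) → 10.6417
  f24: (p1, p6, p11) → 22.6023
Σ area = 918.447

Check V−E+F: 14 − 36 + 24 = 2.

facets=24 area=918.447


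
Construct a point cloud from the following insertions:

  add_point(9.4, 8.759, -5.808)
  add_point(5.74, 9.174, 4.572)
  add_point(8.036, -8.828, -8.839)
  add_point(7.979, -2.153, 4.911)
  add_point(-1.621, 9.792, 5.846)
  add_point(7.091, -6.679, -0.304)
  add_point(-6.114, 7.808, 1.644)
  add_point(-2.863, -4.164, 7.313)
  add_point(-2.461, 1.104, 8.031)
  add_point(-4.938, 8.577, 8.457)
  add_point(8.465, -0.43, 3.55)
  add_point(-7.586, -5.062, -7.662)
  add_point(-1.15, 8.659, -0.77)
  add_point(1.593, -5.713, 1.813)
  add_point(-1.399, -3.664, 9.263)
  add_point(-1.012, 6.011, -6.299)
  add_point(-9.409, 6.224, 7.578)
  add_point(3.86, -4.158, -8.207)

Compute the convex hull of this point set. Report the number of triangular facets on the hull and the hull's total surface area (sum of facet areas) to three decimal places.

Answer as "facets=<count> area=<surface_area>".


facets=28 area=1165.505

Points on the hull: [0, 1, 2, 3, 4, 5, 6, 7, 9, 10, 11, 12, 14, 15, 16, 17] (16 of 18).

Facet areas (half cross-product norm):
  f1: (p6, p11, p16) → 53.5245
  f2: (p15, p6, p11) → 62.2054
  f3: (p7, p11, p2) → 123.9295
  f4: (p7, p14, p16) → 15.1618
  f5: (p7, p11, p16) → 96.1764
  f6: (p9, p14, p16) → 32.1581
  f7: (p9, p1, p14) → 71.3400
  f8: (p9, p6, p16) → 16.5996
  f9: (p10, p2, p0) → 96.5509
  f10: (p10, p1, p0) → 53.8828
  f11: (p17, p11, p2) → 28.7634
  f12: (p17, p15, p11) → 61.2641
  f13: (p17, p2, p0) → 40.5036
  f14: (p17, p15, p0) → 60.6637
  f15: (p12, p15, p0) → 32.7724
  f16: (p12, p15, p6) → 16.0790
  f17: (p5, p7, p2) → 40.1062
  f18: (p5, p7, p14) → 15.8917
  f19: (p3, p1, p14) → 60.3337
  f20: (p3, p10, p1) → 8.9158
  f21: (p3, p5, p14) → 36.1757
  f22: (p3, p10, p2) → 16.8007
  f23: (p3, p5, p2) → 15.3841
  f24: (p4, p9, p1) → 9.4295
  f25: (p4, p1, p0) → 35.9949
  f26: (p4, p12, p0) → 34.3905
  f27: (p4, p9, p6) → 13.8380
  f28: (p4, p12, p6) → 16.6694
Σ area = 1165.505

Euler: V−E+F = 16−42+28 = 2.


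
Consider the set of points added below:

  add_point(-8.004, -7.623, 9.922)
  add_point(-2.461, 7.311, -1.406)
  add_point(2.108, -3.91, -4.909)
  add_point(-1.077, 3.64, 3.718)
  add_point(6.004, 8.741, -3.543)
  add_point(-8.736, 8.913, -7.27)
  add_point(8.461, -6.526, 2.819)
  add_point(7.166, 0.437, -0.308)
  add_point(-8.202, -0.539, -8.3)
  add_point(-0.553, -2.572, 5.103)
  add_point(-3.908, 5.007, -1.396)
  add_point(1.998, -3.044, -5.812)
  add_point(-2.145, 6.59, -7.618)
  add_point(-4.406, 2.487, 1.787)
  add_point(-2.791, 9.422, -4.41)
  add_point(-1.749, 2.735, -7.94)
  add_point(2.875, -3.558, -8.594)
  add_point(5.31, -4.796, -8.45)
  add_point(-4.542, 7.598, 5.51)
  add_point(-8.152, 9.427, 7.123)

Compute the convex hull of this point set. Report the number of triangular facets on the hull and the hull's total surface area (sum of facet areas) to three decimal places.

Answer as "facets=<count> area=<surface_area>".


facets=18 area=1124.996

Extreme-point indices: [0, 4, 5, 6, 8, 12, 14, 16, 17, 18, 19] — 11 of 20 on the boundary.

Area of each hull facet:
  f1: (p19, p0, p5) → 123.5218
  f2: (p19, p0, p6) → 154.1540
  f3: (p8, p0, p5) → 89.9078
  f4: (p14, p19, p5) → 42.0727
  f5: (p14, p4, p5) → 10.9357
  f6: (p14, p4, p19) → 53.2163
  f7: (p18, p19, p6) → 17.2183
  f8: (p18, p4, p6) → 113.9754
  f9: (p18, p4, p19) → 16.8259
  f10: (p17, p0, p6) → 105.1824
  f11: (p17, p8, p0) → 137.6785
  f12: (p17, p4, p6) → 83.5386
  f13: (p12, p4, p5) → 22.6597
  f14: (p12, p17, p4) → 61.6696
  f15: (p12, p8, p5) → 30.7101
  f16: (p16, p17, p8) → 3.4079
  f17: (p16, p12, p8) → 48.8505
  f18: (p16, p12, p17) → 9.4713
Σ area = 1124.996

Check V−E+F: 11 − 27 + 18 = 2.


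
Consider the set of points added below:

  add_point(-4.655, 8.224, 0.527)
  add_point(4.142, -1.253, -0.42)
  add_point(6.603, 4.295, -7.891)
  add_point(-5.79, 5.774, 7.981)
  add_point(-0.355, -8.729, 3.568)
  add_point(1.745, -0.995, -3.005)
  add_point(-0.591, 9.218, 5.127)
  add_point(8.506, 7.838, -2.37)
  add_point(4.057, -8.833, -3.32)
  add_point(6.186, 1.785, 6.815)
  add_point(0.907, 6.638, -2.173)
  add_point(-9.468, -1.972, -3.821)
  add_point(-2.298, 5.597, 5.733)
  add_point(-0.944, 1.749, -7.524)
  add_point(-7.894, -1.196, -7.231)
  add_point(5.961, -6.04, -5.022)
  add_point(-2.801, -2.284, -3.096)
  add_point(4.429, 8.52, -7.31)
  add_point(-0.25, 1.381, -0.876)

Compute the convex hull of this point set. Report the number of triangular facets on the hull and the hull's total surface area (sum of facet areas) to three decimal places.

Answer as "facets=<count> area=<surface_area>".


Hull vertices (13/19): indices [0, 2, 3, 4, 6, 7, 8, 9, 11, 13, 14, 15, 17].

Area of each hull facet:
  f1: (p4, p8, p11) → 55.1520
  f2: (p4, p3, p11) → 92.6460
  f3: (p4, p9, p8) → 52.2908
  f4: (p4, p9, p3) → 79.4831
  f5: (p15, p2, p7) → 35.0097
  f6: (p15, p9, p7) → 73.7436
  f7: (p15, p9, p8) → 26.8328
  f8: (p0, p3, p11) → 47.8916
  f9: (p6, p0, p3) → 20.5433
  f10: (p6, p9, p7) → 52.7797
  f11: (p6, p9, p3) → 34.8920
  f12: (p17, p2, p7) → 14.7646
  f13: (p17, p6, p7) → 38.2217
  f14: (p17, p6, p0) → 37.3070
  f15: (p13, p17, p2) → 18.8572
  f16: (p14, p0, p11) → 23.1696
  f17: (p14, p17, p0) → 74.4016
  f18: (p14, p13, p17) → 15.7467
  f19: (p14, p8, p11) → 28.2101
  f20: (p14, p15, p8) → 27.7162
  f21: (p14, p15, p2) → 76.1227
  f22: (p14, p13, p2) → 2.2781
Σ area = 928.060

Check V−E+F: 13 − 33 + 22 = 2.

facets=22 area=928.060


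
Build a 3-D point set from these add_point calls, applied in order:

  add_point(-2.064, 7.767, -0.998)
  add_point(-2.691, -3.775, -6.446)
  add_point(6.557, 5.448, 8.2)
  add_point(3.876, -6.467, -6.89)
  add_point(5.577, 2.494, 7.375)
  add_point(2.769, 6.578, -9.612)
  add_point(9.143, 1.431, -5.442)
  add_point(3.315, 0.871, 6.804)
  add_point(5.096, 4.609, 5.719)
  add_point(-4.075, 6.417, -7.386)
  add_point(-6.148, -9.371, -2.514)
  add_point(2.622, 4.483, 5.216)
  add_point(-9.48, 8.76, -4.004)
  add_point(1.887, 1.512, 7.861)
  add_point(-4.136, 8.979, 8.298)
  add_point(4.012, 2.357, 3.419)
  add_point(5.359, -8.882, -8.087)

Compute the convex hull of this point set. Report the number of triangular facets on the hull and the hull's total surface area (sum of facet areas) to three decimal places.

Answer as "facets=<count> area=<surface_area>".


12 of the 17 inputs are extreme points: [1, 2, 4, 5, 6, 7, 9, 10, 12, 13, 14, 16].

Area of each hull facet:
  f1: (p14, p10, p12) → 123.0007
  f2: (p5, p14, p12) → 91.5131
  f3: (p13, p14, p10) → 79.6948
  f4: (p9, p5, p12) → 10.5181
  f5: (p16, p5, p6) → 51.1562
  f6: (p16, p4, p6) → 73.7516
  f7: (p2, p5, p14) → 100.4854
  f8: (p2, p13, p14) → 29.3626
  f9: (p2, p13, p4) → 5.3898
  f10: (p2, p4, p6) → 20.8697
  f11: (p2, p5, p6) → 65.7019
  f12: (p7, p13, p10) → 15.7716
  f13: (p7, p13, p4) → 2.5640
  f14: (p7, p16, p10) → 102.7209
  f15: (p7, p16, p4) → 23.4764
  f16: (p1, p9, p5) → 37.0647
  f17: (p1, p16, p5) → 58.6169
  f18: (p1, p16, p10) → 36.9558
  f19: (p1, p10, p12) → 52.2253
  f20: (p1, p9, p12) → 32.1248
Σ area = 1012.964

Euler characteristic 12−30+20 = 2 ✓

facets=20 area=1012.964


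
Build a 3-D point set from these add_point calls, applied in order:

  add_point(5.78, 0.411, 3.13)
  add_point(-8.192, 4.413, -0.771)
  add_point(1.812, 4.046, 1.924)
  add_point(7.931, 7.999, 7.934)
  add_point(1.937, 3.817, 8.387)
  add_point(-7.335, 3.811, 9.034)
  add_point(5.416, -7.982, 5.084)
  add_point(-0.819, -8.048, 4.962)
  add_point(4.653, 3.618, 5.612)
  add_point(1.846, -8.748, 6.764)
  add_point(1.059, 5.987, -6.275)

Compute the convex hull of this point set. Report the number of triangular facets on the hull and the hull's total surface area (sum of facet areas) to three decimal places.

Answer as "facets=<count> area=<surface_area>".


Extreme-point indices: [0, 1, 3, 4, 5, 6, 7, 9, 10] — 9 of 11 on the boundary.

Facet areas (half cross-product norm):
  f1: (p10, p3, p1) → 86.3591
  f2: (p5, p3, p1) → 78.2363
  f3: (p7, p10, p1) → 84.2774
  f4: (p7, p5, p1) → 68.3290
  f5: (p7, p5, p9) → 21.3800
  f6: (p6, p9, p3) → 31.9726
  f7: (p6, p7, p9) → 5.9096
  f8: (p6, p7, p10) → 56.0869
  f9: (p4, p9, p3) → 38.2958
  f10: (p4, p5, p3) → 19.4175
  f11: (p4, p5, p9) → 58.8796
  f12: (p0, p10, p3) → 54.6038
  f13: (p0, p6, p3) → 28.7682
  f14: (p0, p6, p10) → 40.3871
Σ area = 672.903

Euler: V−E+F = 9−21+14 = 2.

facets=14 area=672.903


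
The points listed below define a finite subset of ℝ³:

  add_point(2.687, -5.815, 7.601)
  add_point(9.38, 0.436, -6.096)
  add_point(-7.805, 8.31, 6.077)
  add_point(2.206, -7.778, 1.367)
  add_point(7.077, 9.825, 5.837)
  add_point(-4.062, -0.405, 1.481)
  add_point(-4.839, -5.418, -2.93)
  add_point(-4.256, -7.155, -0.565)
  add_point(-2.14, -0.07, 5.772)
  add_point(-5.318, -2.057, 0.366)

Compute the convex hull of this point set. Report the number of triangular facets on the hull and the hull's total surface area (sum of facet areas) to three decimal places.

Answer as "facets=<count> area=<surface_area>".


Extreme-point indices: [0, 1, 2, 3, 4, 6, 7] — 7 of 10 on the boundary.

Per-facet area ½‖(b−a)×(c−a)‖:
  f1: (p4, p1, p2) → 114.3081
  f2: (p6, p1, p2) → 130.8814
  f3: (p6, p3, p1) → 56.7089
  f4: (p0, p4, p2) → 113.7530
  f5: (p0, p3, p1) → 41.1514
  f6: (p0, p4, p1) → 111.3425
  f7: (p7, p6, p3) → 8.9709
  f8: (p7, p0, p3) → 21.0732
  f9: (p7, p6, p2) → 24.8663
  f10: (p7, p0, p2) → 89.4317
Σ area = 712.487

Euler characteristic 7−15+10 = 2 ✓

facets=10 area=712.487


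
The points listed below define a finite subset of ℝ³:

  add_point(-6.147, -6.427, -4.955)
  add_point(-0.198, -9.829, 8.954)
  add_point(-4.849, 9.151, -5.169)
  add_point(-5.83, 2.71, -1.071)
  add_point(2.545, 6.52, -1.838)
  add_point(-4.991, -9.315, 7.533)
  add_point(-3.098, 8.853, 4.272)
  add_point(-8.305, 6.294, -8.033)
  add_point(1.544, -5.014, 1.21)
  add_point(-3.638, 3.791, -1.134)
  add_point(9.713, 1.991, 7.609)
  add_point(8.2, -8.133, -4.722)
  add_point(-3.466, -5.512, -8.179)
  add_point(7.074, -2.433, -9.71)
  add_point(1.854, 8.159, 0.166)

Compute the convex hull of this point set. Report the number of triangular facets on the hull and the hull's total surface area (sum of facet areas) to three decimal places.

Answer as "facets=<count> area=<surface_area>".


12 of the 15 inputs are extreme points: [0, 1, 2, 4, 5, 6, 7, 10, 11, 12, 13, 14].

Area of each hull facet:
  f1: (p6, p1, p10) → 113.5729
  f2: (p5, p6, p7) → 125.9532
  f3: (p5, p6, p1) → 46.5607
  f4: (p5, p0, p7) → 76.0100
  f5: (p14, p6, p10) → 39.8049
  f6: (p11, p1, p10) → 109.1271
  f7: (p11, p13, p10) → 61.2988
  f8: (p11, p5, p1) → 39.3058
  f9: (p11, p5, p0) → 92.1774
  f10: (p2, p13, p7) → 45.7790
  f11: (p2, p6, p7) → 19.8317
  f12: (p2, p14, p6) → 27.2498
  f13: (p4, p13, p10) → 80.9399
  f14: (p4, p14, p10) → 16.6880
  f15: (p4, p2, p13) → 52.1343
  f16: (p4, p2, p14) → 11.3397
  f17: (p12, p11, p13) → 41.9230
  f18: (p12, p11, p0) → 25.1941
  f19: (p12, p13, p7) → 70.3415
  f20: (p12, p0, p7) → 27.3496
Σ area = 1122.581

Euler characteristic 12−30+20 = 2 ✓

facets=20 area=1122.581
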